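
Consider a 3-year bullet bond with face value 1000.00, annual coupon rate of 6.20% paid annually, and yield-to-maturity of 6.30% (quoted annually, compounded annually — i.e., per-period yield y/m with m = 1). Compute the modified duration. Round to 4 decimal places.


Answer: Modified duration = 2.6604

Derivation:
Coupon per period c = face * coupon_rate / m = 62.000000
Periods per year m = 1; per-period yield y/m = 0.063000
Number of cashflows N = 3
Cashflows (t years, CF_t, discount factor 1/(1+y/m)^(m*t), PV):
  t = 1.0000: CF_t = 62.000000, DF = 0.940734, PV = 58.325494
  t = 2.0000: CF_t = 62.000000, DF = 0.884980, PV = 54.868762
  t = 3.0000: CF_t = 1062.000000, DF = 0.832531, PV = 884.147500
Price P = sum_t PV_t = 997.341756
First compute Macaulay numerator sum_t t * PV_t:
  t * PV_t at t = 1.0000: 58.325494
  t * PV_t at t = 2.0000: 109.737524
  t * PV_t at t = 3.0000: 2652.442499
Macaulay duration D = 2820.505517 / 997.341756 = 2.828023
Modified duration = D / (1 + y/m) = 2.828023 / (1 + 0.063000) = 2.660417


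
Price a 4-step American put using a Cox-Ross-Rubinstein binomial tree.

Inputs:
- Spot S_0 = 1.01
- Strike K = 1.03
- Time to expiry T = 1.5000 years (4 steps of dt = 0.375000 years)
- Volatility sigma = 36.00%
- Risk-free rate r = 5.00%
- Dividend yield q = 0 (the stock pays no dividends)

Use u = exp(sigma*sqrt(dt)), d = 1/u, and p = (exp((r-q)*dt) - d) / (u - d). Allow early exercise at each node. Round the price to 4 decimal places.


dt = T/N = 0.375000
u = exp(sigma*sqrt(dt)) = 1.246643; d = 1/u = 0.802154
p = (exp((r-q)*dt) - d) / (u - d) = 0.487690
Discount per step: exp(-r*dt) = 0.981425
Stock lattice S(k, i) with i counting down-moves:
  k=0: S(0,0) = 1.0100
  k=1: S(1,0) = 1.2591; S(1,1) = 0.8102
  k=2: S(2,0) = 1.5697; S(2,1) = 1.0100; S(2,2) = 0.6499
  k=3: S(3,0) = 1.9568; S(3,1) = 1.2591; S(3,2) = 0.8102; S(3,3) = 0.5213
  k=4: S(4,0) = 2.4394; S(4,1) = 1.5697; S(4,2) = 1.0100; S(4,3) = 0.6499; S(4,4) = 0.4182
Terminal payoffs V(N, i) = max(K - S_T, 0):
  V(4,0) = 0.000000; V(4,1) = 0.000000; V(4,2) = 0.020000; V(4,3) = 0.380114; V(4,4) = 0.611829
Backward induction: V(k, i) = exp(-r*dt) * [p * V(k+1, i) + (1-p) * V(k+1, i+1)]; then take max(V_cont, immediate exercise) for American.
  V(3,0) = exp(-r*dt) * [p*0.000000 + (1-p)*0.000000] = 0.000000; exercise = 0.000000; V(3,0) = max -> 0.000000
  V(3,1) = exp(-r*dt) * [p*0.000000 + (1-p)*0.020000] = 0.010056; exercise = 0.000000; V(3,1) = max -> 0.010056
  V(3,2) = exp(-r*dt) * [p*0.020000 + (1-p)*0.380114] = 0.200691; exercise = 0.219824; V(3,2) = max -> 0.219824
  V(3,3) = exp(-r*dt) * [p*0.380114 + (1-p)*0.611829] = 0.489558; exercise = 0.508691; V(3,3) = max -> 0.508691
  V(2,0) = exp(-r*dt) * [p*0.000000 + (1-p)*0.010056] = 0.005056; exercise = 0.000000; V(2,0) = max -> 0.005056
  V(2,1) = exp(-r*dt) * [p*0.010056 + (1-p)*0.219824] = 0.115339; exercise = 0.020000; V(2,1) = max -> 0.115339
  V(2,2) = exp(-r*dt) * [p*0.219824 + (1-p)*0.508691] = 0.360981; exercise = 0.380114; V(2,2) = max -> 0.380114
  V(1,0) = exp(-r*dt) * [p*0.005056 + (1-p)*0.115339] = 0.060412; exercise = 0.000000; V(1,0) = max -> 0.060412
  V(1,1) = exp(-r*dt) * [p*0.115339 + (1-p)*0.380114] = 0.246324; exercise = 0.219824; V(1,1) = max -> 0.246324
  V(0,0) = exp(-r*dt) * [p*0.060412 + (1-p)*0.246324] = 0.152765; exercise = 0.020000; V(0,0) = max -> 0.152765

Answer: Price = V(0,0) = 0.1528


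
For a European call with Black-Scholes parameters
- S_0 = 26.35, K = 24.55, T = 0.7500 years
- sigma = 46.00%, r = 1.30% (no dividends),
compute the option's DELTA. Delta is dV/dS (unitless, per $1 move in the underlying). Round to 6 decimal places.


Answer: Delta = 0.655891

Derivation:
d1 = 0.4012745546; d2 = 0.0029028688
phi(d1) = 0.3680821370; exp(-qT) = 1.0000000000; exp(-rT) = 0.9902973771
N(d1) = 0.6558910022
Delta = exp(-qT) * N(d1) = 1.0000000000 * 0.6558910022 = 0.655891


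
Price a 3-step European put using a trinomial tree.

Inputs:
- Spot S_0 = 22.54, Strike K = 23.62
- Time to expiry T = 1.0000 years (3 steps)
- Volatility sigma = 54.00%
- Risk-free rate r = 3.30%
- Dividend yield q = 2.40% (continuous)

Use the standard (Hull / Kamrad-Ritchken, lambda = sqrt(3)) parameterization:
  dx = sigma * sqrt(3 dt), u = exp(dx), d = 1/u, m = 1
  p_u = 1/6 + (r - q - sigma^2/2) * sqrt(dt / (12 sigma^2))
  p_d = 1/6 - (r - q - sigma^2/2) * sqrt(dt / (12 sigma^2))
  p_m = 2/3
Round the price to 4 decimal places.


dt = T/N = 0.333333; dx = sigma*sqrt(3*dt) = 0.540000
u = exp(dx) = 1.716007; d = 1/u = 0.582748
p_u = 0.124444, p_m = 0.666667, p_d = 0.208889
Discount per step: exp(-r*dt) = 0.989060
Stock lattice S(k, j) with j the centered position index:
  k=0: S(0,+0) = 22.5400
  k=1: S(1,-1) = 13.1351; S(1,+0) = 22.5400; S(1,+1) = 38.6788
  k=2: S(2,-2) = 7.6545; S(2,-1) = 13.1351; S(2,+0) = 22.5400; S(2,+1) = 38.6788; S(2,+2) = 66.3731
  k=3: S(3,-3) = 4.4606; S(3,-2) = 7.6545; S(3,-1) = 13.1351; S(3,+0) = 22.5400; S(3,+1) = 38.6788; S(3,+2) = 66.3731; S(3,+3) = 113.8967
Terminal payoffs V(N, j) = max(K - S_T, 0):
  V(3,-3) = 19.159363; V(3,-2) = 15.965517; V(3,-1) = 10.484854; V(3,+0) = 1.080000; V(3,+1) = 0.000000; V(3,+2) = 0.000000; V(3,+3) = 0.000000
Backward induction: V(k, j) = exp(-r*dt) * [p_u * V(k+1, j+1) + p_m * V(k+1, j) + p_d * V(k+1, j-1)]
  V(2,-2) = exp(-r*dt) * [p_u*10.484854 + p_m*15.965517 + p_d*19.159363] = 15.776142
  V(2,-1) = exp(-r*dt) * [p_u*1.080000 + p_m*10.484854 + p_d*15.965517] = 10.344900
  V(2,+0) = exp(-r*dt) * [p_u*0.000000 + p_m*1.080000 + p_d*10.484854] = 2.878333
  V(2,+1) = exp(-r*dt) * [p_u*0.000000 + p_m*0.000000 + p_d*1.080000] = 0.223132
  V(2,+2) = exp(-r*dt) * [p_u*0.000000 + p_m*0.000000 + p_d*0.000000] = 0.000000
  V(1,-1) = exp(-r*dt) * [p_u*2.878333 + p_m*10.344900 + p_d*15.776142] = 10.434837
  V(1,+0) = exp(-r*dt) * [p_u*0.223132 + p_m*2.878333 + p_d*10.344900] = 4.062655
  V(1,+1) = exp(-r*dt) * [p_u*0.000000 + p_m*0.223132 + p_d*2.878333] = 0.741802
  V(0,+0) = exp(-r*dt) * [p_u*0.741802 + p_m*4.062655 + p_d*10.434837] = 4.925986

Answer: Price = V(0,0) = 4.9260


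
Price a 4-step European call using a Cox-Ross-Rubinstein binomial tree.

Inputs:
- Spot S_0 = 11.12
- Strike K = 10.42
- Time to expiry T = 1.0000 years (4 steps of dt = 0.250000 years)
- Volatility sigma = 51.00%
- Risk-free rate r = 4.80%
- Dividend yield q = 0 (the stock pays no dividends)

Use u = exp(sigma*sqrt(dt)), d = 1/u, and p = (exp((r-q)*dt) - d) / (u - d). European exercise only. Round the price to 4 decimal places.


Answer: Price = V(0,0) = 2.7413

Derivation:
dt = T/N = 0.250000
u = exp(sigma*sqrt(dt)) = 1.290462; d = 1/u = 0.774916
p = (exp((r-q)*dt) - d) / (u - d) = 0.460010
Discount per step: exp(-r*dt) = 0.988072
Stock lattice S(k, i) with i counting down-moves:
  k=0: S(0,0) = 11.1200
  k=1: S(1,0) = 14.3499; S(1,1) = 8.6171
  k=2: S(2,0) = 18.5180; S(2,1) = 11.1200; S(2,2) = 6.6775
  k=3: S(3,0) = 23.8968; S(3,1) = 14.3499; S(3,2) = 8.6171; S(3,3) = 5.1745
  k=4: S(4,0) = 30.8379; S(4,1) = 18.5180; S(4,2) = 11.1200; S(4,3) = 6.6775; S(4,4) = 4.0098
Terminal payoffs V(N, i) = max(S_T - K, 0):
  V(4,0) = 20.417926; V(4,1) = 8.098038; V(4,2) = 0.700000; V(4,3) = 0.000000; V(4,4) = 0.000000
Backward induction: V(k, i) = exp(-r*dt) * [p * V(k+1, i) + (1-p) * V(k+1, i+1)].
  V(3,0) = exp(-r*dt) * [p*20.417926 + (1-p)*8.098038] = 13.601110
  V(3,1) = exp(-r*dt) * [p*8.098038 + (1-p)*0.700000] = 4.054226
  V(3,2) = exp(-r*dt) * [p*0.700000 + (1-p)*0.000000] = 0.318166
  V(3,3) = exp(-r*dt) * [p*0.000000 + (1-p)*0.000000] = 0.000000
  V(2,0) = exp(-r*dt) * [p*13.601110 + (1-p)*4.054226] = 8.345141
  V(2,1) = exp(-r*dt) * [p*4.054226 + (1-p)*0.318166] = 2.012495
  V(2,2) = exp(-r*dt) * [p*0.318166 + (1-p)*0.000000] = 0.144614
  V(1,0) = exp(-r*dt) * [p*8.345141 + (1-p)*2.012495] = 4.866820
  V(1,1) = exp(-r*dt) * [p*2.012495 + (1-p)*0.144614] = 0.991883
  V(0,0) = exp(-r*dt) * [p*4.866820 + (1-p)*0.991883] = 2.741298


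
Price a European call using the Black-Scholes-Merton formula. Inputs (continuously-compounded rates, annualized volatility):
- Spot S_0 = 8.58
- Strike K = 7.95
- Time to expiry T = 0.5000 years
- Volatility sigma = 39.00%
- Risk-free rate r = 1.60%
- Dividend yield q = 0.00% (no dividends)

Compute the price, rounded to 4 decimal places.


Answer: Price = 1.2911

Derivation:
d1 = (ln(S/K) + (r - q + 0.5*sigma^2) * T) / (sigma * sqrt(T)) = 0.44343567
d2 = d1 - sigma * sqrt(T) = 0.16766403
exp(-rT) = 0.99203191; exp(-qT) = 1.00000000
C = S_0 * exp(-qT) * N(d1) - K * exp(-rT) * N(d2)
N(d1) = 0.67127468; N(d2) = 0.56657620
C = 8.5800 * 1.00000000 * 0.67127468 - 7.9500 * 0.99203191 * 0.56657620 = 1.2911


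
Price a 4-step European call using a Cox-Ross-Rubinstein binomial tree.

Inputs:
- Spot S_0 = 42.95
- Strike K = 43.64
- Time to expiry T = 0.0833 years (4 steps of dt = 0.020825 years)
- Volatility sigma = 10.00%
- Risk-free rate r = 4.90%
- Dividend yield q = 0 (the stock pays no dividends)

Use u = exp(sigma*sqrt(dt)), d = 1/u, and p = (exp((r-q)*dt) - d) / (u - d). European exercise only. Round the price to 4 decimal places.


dt = T/N = 0.020825
u = exp(sigma*sqrt(dt)) = 1.014535; d = 1/u = 0.985673
p = (exp((r-q)*dt) - d) / (u - d) = 0.531765
Discount per step: exp(-r*dt) = 0.998980
Stock lattice S(k, i) with i counting down-moves:
  k=0: S(0,0) = 42.9500
  k=1: S(1,0) = 43.5743; S(1,1) = 42.3346
  k=2: S(2,0) = 44.2077; S(2,1) = 42.9500; S(2,2) = 41.7281
  k=3: S(3,0) = 44.8503; S(3,1) = 43.5743; S(3,2) = 42.3346; S(3,3) = 41.1303
  k=4: S(4,0) = 45.5022; S(4,1) = 44.2077; S(4,2) = 42.9500; S(4,3) = 41.7281; S(4,4) = 40.5410
Terminal payoffs V(N, i) = max(S_T - K, 0):
  V(4,0) = 1.862175; V(4,1) = 0.567674; V(4,2) = 0.000000; V(4,3) = 0.000000; V(4,4) = 0.000000
Backward induction: V(k, i) = exp(-r*dt) * [p * V(k+1, i) + (1-p) * V(k+1, i+1)].
  V(3,0) = exp(-r*dt) * [p*1.862175 + (1-p)*0.567674] = 1.254763
  V(3,1) = exp(-r*dt) * [p*0.567674 + (1-p)*0.000000] = 0.301561
  V(3,2) = exp(-r*dt) * [p*0.000000 + (1-p)*0.000000] = 0.000000
  V(3,3) = exp(-r*dt) * [p*0.000000 + (1-p)*0.000000] = 0.000000
  V(2,0) = exp(-r*dt) * [p*1.254763 + (1-p)*0.301561] = 0.807616
  V(2,1) = exp(-r*dt) * [p*0.301561 + (1-p)*0.000000] = 0.160196
  V(2,2) = exp(-r*dt) * [p*0.000000 + (1-p)*0.000000] = 0.000000
  V(1,0) = exp(-r*dt) * [p*0.807616 + (1-p)*0.160196] = 0.503956
  V(1,1) = exp(-r*dt) * [p*0.160196 + (1-p)*0.000000] = 0.085100
  V(0,0) = exp(-r*dt) * [p*0.503956 + (1-p)*0.085100] = 0.307519

Answer: Price = V(0,0) = 0.3075


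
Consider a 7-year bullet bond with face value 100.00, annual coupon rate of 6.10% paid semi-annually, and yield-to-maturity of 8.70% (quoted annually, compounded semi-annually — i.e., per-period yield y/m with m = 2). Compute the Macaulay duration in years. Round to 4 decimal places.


Answer: Macaulay duration = 5.6930 years

Derivation:
Coupon per period c = face * coupon_rate / m = 3.050000
Periods per year m = 2; per-period yield y/m = 0.043500
Number of cashflows N = 14
Cashflows (t years, CF_t, discount factor 1/(1+y/m)^(m*t), PV):
  t = 0.5000: CF_t = 3.050000, DF = 0.958313, PV = 2.922856
  t = 1.0000: CF_t = 3.050000, DF = 0.918365, PV = 2.801012
  t = 1.5000: CF_t = 3.050000, DF = 0.880081, PV = 2.684247
  t = 2.0000: CF_t = 3.050000, DF = 0.843393, PV = 2.572350
  t = 2.5000: CF_t = 3.050000, DF = 0.808235, PV = 2.465117
  t = 3.0000: CF_t = 3.050000, DF = 0.774543, PV = 2.362355
  t = 3.5000: CF_t = 3.050000, DF = 0.742254, PV = 2.263876
  t = 4.0000: CF_t = 3.050000, DF = 0.711312, PV = 2.169503
  t = 4.5000: CF_t = 3.050000, DF = 0.681660, PV = 2.079064
  t = 5.0000: CF_t = 3.050000, DF = 0.653244, PV = 1.992394
  t = 5.5000: CF_t = 3.050000, DF = 0.626013, PV = 1.909338
  t = 6.0000: CF_t = 3.050000, DF = 0.599916, PV = 1.829744
  t = 6.5000: CF_t = 3.050000, DF = 0.574908, PV = 1.753468
  t = 7.0000: CF_t = 103.050000, DF = 0.550942, PV = 56.774543
Price P = sum_t PV_t = 86.579867
Macaulay numerator sum_t t * PV_t:
  t * PV_t at t = 0.5000: 1.461428
  t * PV_t at t = 1.0000: 2.801012
  t * PV_t at t = 1.5000: 4.026371
  t * PV_t at t = 2.0000: 5.144700
  t * PV_t at t = 2.5000: 6.162793
  t * PV_t at t = 3.0000: 7.087064
  t * PV_t at t = 3.5000: 7.923567
  t * PV_t at t = 4.0000: 8.678011
  t * PV_t at t = 4.5000: 9.355786
  t * PV_t at t = 5.0000: 9.961972
  t * PV_t at t = 5.5000: 10.501360
  t * PV_t at t = 6.0000: 10.978466
  t * PV_t at t = 6.5000: 11.397545
  t * PV_t at t = 7.0000: 397.421802
Macaulay duration D = (sum_t t * PV_t) / P = 492.901875 / 86.579867 = 5.693031


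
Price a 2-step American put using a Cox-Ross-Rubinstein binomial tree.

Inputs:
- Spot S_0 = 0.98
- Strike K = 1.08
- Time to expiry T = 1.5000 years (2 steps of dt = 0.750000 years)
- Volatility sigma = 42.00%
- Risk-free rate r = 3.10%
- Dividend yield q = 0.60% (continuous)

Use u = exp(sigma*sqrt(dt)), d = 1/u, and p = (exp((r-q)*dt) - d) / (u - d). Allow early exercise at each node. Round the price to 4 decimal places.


Answer: Price = V(0,0) = 0.2434

Derivation:
dt = T/N = 0.750000
u = exp(sigma*sqrt(dt)) = 1.438687; d = 1/u = 0.695078
p = (exp((r-q)*dt) - d) / (u - d) = 0.435510
Discount per step: exp(-r*dt) = 0.977018
Stock lattice S(k, i) with i counting down-moves:
  k=0: S(0,0) = 0.9800
  k=1: S(1,0) = 1.4099; S(1,1) = 0.6812
  k=2: S(2,0) = 2.0284; S(2,1) = 0.9800; S(2,2) = 0.4735
Terminal payoffs V(N, i) = max(K - S_T, 0):
  V(2,0) = 0.000000; V(2,1) = 0.100000; V(2,2) = 0.606529
Backward induction: V(k, i) = exp(-r*dt) * [p * V(k+1, i) + (1-p) * V(k+1, i+1)]; then take max(V_cont, immediate exercise) for American.
  V(1,0) = exp(-r*dt) * [p*0.000000 + (1-p)*0.100000] = 0.055152; exercise = 0.000000; V(1,0) = max -> 0.055152
  V(1,1) = exp(-r*dt) * [p*0.100000 + (1-p)*0.606529] = 0.377061; exercise = 0.398823; V(1,1) = max -> 0.398823
  V(0,0) = exp(-r*dt) * [p*0.055152 + (1-p)*0.398823] = 0.243425; exercise = 0.100000; V(0,0) = max -> 0.243425


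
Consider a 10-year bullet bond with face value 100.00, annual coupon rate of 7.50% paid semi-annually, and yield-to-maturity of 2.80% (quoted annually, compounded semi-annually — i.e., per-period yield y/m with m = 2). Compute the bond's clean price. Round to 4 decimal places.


Answer: Price = 140.7468

Derivation:
Coupon per period c = face * coupon_rate / m = 3.750000
Periods per year m = 2; per-period yield y/m = 0.014000
Number of cashflows N = 20
Cashflows (t years, CF_t, discount factor 1/(1+y/m)^(m*t), PV):
  t = 0.5000: CF_t = 3.750000, DF = 0.986193, PV = 3.698225
  t = 1.0000: CF_t = 3.750000, DF = 0.972577, PV = 3.647165
  t = 1.5000: CF_t = 3.750000, DF = 0.959149, PV = 3.596809
  t = 2.0000: CF_t = 3.750000, DF = 0.945906, PV = 3.547149
  t = 2.5000: CF_t = 3.750000, DF = 0.932847, PV = 3.498175
  t = 3.0000: CF_t = 3.750000, DF = 0.919967, PV = 3.449876
  t = 3.5000: CF_t = 3.750000, DF = 0.907265, PV = 3.402245
  t = 4.0000: CF_t = 3.750000, DF = 0.894739, PV = 3.355271
  t = 4.5000: CF_t = 3.750000, DF = 0.882386, PV = 3.308946
  t = 5.0000: CF_t = 3.750000, DF = 0.870203, PV = 3.263260
  t = 5.5000: CF_t = 3.750000, DF = 0.858188, PV = 3.218205
  t = 6.0000: CF_t = 3.750000, DF = 0.846339, PV = 3.173773
  t = 6.5000: CF_t = 3.750000, DF = 0.834654, PV = 3.129953
  t = 7.0000: CF_t = 3.750000, DF = 0.823130, PV = 3.086739
  t = 7.5000: CF_t = 3.750000, DF = 0.811766, PV = 3.044121
  t = 8.0000: CF_t = 3.750000, DF = 0.800558, PV = 3.002092
  t = 8.5000: CF_t = 3.750000, DF = 0.789505, PV = 2.960643
  t = 9.0000: CF_t = 3.750000, DF = 0.778604, PV = 2.919766
  t = 9.5000: CF_t = 3.750000, DF = 0.767854, PV = 2.879454
  t = 10.0000: CF_t = 103.750000, DF = 0.757253, PV = 78.564980
Price P = sum_t PV_t = 140.746848


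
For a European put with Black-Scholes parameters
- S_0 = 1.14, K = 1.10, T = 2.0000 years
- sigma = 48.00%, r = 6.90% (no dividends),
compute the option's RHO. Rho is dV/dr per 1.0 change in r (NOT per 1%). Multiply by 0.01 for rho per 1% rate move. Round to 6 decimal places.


Answer: Rho = -1.021974

Derivation:
d1 = 0.5953221596; d2 = -0.0835003503
phi(d1) = 0.3341575235; exp(-qT) = 1.0000000000; exp(-rT) = 0.8710986917
N(-d2) = 0.5332731506
Rho = -K*T*exp(-rT)*N(-d2) = -1.1000 * 2.0000 * 0.8710986917 * 0.5332731506 = -1.021974


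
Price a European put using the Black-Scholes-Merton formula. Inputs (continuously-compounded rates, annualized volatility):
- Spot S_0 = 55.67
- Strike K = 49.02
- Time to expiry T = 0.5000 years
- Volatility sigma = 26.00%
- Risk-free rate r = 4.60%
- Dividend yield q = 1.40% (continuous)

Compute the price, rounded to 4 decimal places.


d1 = (ln(S/K) + (r - q + 0.5*sigma^2) * T) / (sigma * sqrt(T)) = 0.87090004
d2 = d1 - sigma * sqrt(T) = 0.68705228
exp(-rT) = 0.97726248; exp(-qT) = 0.99302444
P = K * exp(-rT) * N(-d2) - S_0 * exp(-qT) * N(-d1)
N(-d1) = 0.19190437; N(-d2) = 0.24602489
P = 49.0200 * 0.97726248 * 0.24602489 - 55.6700 * 0.99302444 * 0.19190437 = 1.1771

Answer: Price = 1.1771


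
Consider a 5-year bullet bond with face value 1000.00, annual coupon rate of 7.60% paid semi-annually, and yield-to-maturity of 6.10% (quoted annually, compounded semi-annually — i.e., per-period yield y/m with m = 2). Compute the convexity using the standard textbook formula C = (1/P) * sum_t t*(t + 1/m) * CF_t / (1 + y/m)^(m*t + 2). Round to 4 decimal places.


Answer: Convexity = 20.9631

Derivation:
Coupon per period c = face * coupon_rate / m = 38.000000
Periods per year m = 2; per-period yield y/m = 0.030500
Number of cashflows N = 10
Cashflows (t years, CF_t, discount factor 1/(1+y/m)^(m*t), PV):
  t = 0.5000: CF_t = 38.000000, DF = 0.970403, PV = 36.875303
  t = 1.0000: CF_t = 38.000000, DF = 0.941681, PV = 35.783894
  t = 1.5000: CF_t = 38.000000, DF = 0.913810, PV = 34.724788
  t = 2.0000: CF_t = 38.000000, DF = 0.886764, PV = 33.697029
  t = 2.5000: CF_t = 38.000000, DF = 0.860518, PV = 32.699689
  t = 3.0000: CF_t = 38.000000, DF = 0.835049, PV = 31.731867
  t = 3.5000: CF_t = 38.000000, DF = 0.810334, PV = 30.792690
  t = 4.0000: CF_t = 38.000000, DF = 0.786350, PV = 29.881310
  t = 4.5000: CF_t = 38.000000, DF = 0.763076, PV = 28.996904
  t = 5.0000: CF_t = 1038.000000, DF = 0.740491, PV = 768.630108
Price P = sum_t PV_t = 1063.813582
Convexity numerator sum_t t*(t + 1/m) * CF_t / (1+y/m)^(m*t + 2):
  t = 0.5000: term = 17.362394
  t = 1.0000: term = 50.545544
  t = 1.5000: term = 98.099066
  t = 2.0000: term = 158.659333
  t = 2.5000: term = 230.945172
  t = 3.0000: term = 313.753751
  t = 3.5000: term = 405.956657
  t = 4.0000: term = 506.496141
  t = 4.5000: term = 614.381539
  t = 5.0000: term = 19904.629308
Convexity = (1/P) * sum = 22300.828904 / 1063.813582 = 20.963099


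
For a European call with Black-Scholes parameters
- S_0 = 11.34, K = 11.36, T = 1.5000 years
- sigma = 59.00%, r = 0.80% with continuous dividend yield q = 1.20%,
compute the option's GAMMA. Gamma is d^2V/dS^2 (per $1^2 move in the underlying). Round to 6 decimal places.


Answer: Gamma = 0.044967

Derivation:
d1 = 0.3505578043; d2 = -0.3720416699
phi(d1) = 0.3751670370; exp(-qT) = 0.9821610324; exp(-rT) = 0.9880717129
Gamma = exp(-qT) * phi(d1) / (S * sigma * sqrt(T)) = 0.9821610324 * 0.3751670370 / (11.3400 * 0.5900 * 1.2247448714) = 0.044967


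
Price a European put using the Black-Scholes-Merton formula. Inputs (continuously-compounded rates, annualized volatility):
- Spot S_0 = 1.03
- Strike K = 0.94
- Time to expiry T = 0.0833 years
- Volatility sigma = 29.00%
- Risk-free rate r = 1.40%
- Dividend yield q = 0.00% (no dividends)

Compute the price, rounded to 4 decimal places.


d1 = (ln(S/K) + (r - q + 0.5*sigma^2) * T) / (sigma * sqrt(T)) = 1.14819914
d2 = d1 - sigma * sqrt(T) = 1.06450010
exp(-rT) = 0.99883448; exp(-qT) = 1.00000000
P = K * exp(-rT) * N(-d2) - S_0 * exp(-qT) * N(-d1)
N(-d1) = 0.12544318; N(-d2) = 0.14355110
P = 0.9400 * 0.99883448 * 0.14355110 - 1.0300 * 1.00000000 * 0.12544318 = 0.0056

Answer: Price = 0.0056


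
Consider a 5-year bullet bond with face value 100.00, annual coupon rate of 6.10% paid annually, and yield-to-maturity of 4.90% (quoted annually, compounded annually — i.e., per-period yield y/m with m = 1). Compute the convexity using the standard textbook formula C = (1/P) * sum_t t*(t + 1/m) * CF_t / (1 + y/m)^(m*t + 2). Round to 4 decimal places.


Answer: Convexity = 23.4505

Derivation:
Coupon per period c = face * coupon_rate / m = 6.100000
Periods per year m = 1; per-period yield y/m = 0.049000
Number of cashflows N = 5
Cashflows (t years, CF_t, discount factor 1/(1+y/m)^(m*t), PV):
  t = 1.0000: CF_t = 6.100000, DF = 0.953289, PV = 5.815062
  t = 2.0000: CF_t = 6.100000, DF = 0.908760, PV = 5.543434
  t = 3.0000: CF_t = 6.100000, DF = 0.866310, PV = 5.284494
  t = 4.0000: CF_t = 6.100000, DF = 0.825844, PV = 5.037649
  t = 5.0000: CF_t = 106.100000, DF = 0.787268, PV = 83.529127
Price P = sum_t PV_t = 105.209765
Convexity numerator sum_t t*(t + 1/m) * CF_t / (1+y/m)^(m*t + 2):
  t = 1.0000: term = 10.568987
  t = 2.0000: term = 30.225892
  t = 3.0000: term = 57.628012
  t = 4.0000: term = 91.560236
  t = 5.0000: term = 2277.236946
Convexity = (1/P) * sum = 2467.220074 / 105.209765 = 23.450486


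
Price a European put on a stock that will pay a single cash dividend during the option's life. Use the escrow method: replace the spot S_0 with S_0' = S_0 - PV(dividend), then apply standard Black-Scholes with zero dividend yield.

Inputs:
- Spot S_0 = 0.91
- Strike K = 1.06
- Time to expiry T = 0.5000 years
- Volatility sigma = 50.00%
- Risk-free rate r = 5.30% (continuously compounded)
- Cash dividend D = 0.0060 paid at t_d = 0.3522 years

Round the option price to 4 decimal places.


Answer: Price = 0.2093

Derivation:
PV(D) = D * exp(-r * t_d) = 0.0060 * 0.98150654 = 0.00588904
S_0' = S_0 - PV(D) = 0.9100 - 0.00588904 = 0.90411096
d1 = (ln(S_0'/K) + (r + sigma^2/2)*T) / (sigma*sqrt(T)) = -0.19819380
d2 = d1 - sigma*sqrt(T) = -0.55174719
exp(-rT) = 0.97384804
N(-d1) = 0.57855328; N(-d2) = 0.70943921
P = K * exp(-rT) * N(-d2) - S_0' * N(-d1) = 1.0600 * 0.97384804 * 0.70943921 - 0.90411096 * 0.57855328 = 0.2093


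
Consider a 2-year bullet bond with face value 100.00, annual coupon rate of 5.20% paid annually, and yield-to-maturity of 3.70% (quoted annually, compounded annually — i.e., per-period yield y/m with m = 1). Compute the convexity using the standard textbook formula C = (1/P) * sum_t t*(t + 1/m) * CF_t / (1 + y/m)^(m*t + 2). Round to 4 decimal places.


Coupon per period c = face * coupon_rate / m = 5.200000
Periods per year m = 1; per-period yield y/m = 0.037000
Number of cashflows N = 2
Cashflows (t years, CF_t, discount factor 1/(1+y/m)^(m*t), PV):
  t = 1.0000: CF_t = 5.200000, DF = 0.964320, PV = 5.014465
  t = 2.0000: CF_t = 105.200000, DF = 0.929913, PV = 97.826885
Price P = sum_t PV_t = 102.841350
Convexity numerator sum_t t*(t + 1/m) * CF_t / (1+y/m)^(m*t + 2):
  t = 1.0000: term = 9.326036
  t = 2.0000: term = 545.823167
Convexity = (1/P) * sum = 555.149202 / 102.841350 = 5.398113

Answer: Convexity = 5.3981


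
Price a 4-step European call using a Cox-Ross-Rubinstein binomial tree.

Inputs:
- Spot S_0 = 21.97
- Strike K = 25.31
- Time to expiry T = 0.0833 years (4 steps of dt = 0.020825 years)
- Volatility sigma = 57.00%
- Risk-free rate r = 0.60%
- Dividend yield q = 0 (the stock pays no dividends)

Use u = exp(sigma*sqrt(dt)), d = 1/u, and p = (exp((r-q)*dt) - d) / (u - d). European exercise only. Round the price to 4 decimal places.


Answer: Price = V(0,0) = 0.4129

Derivation:
dt = T/N = 0.020825
u = exp(sigma*sqrt(dt)) = 1.085734; d = 1/u = 0.921036
p = (exp((r-q)*dt) - d) / (u - d) = 0.480206
Discount per step: exp(-r*dt) = 0.999875
Stock lattice S(k, i) with i counting down-moves:
  k=0: S(0,0) = 21.9700
  k=1: S(1,0) = 23.8536; S(1,1) = 20.2352
  k=2: S(2,0) = 25.8986; S(2,1) = 21.9700; S(2,2) = 18.6373
  k=3: S(3,0) = 28.1190; S(3,1) = 23.8536; S(3,2) = 20.2352; S(3,3) = 17.1656
  k=4: S(4,0) = 30.5298; S(4,1) = 25.8986; S(4,2) = 21.9700; S(4,3) = 18.6373; S(4,4) = 15.8102
Terminal payoffs V(N, i) = max(S_T - K, 0):
  V(4,0) = 5.219753; V(4,1) = 0.588623; V(4,2) = 0.000000; V(4,3) = 0.000000; V(4,4) = 0.000000
Backward induction: V(k, i) = exp(-r*dt) * [p * V(k+1, i) + (1-p) * V(k+1, i+1)].
  V(3,0) = exp(-r*dt) * [p*5.219753 + (1-p)*0.588623] = 2.812169
  V(3,1) = exp(-r*dt) * [p*0.588623 + (1-p)*0.000000] = 0.282625
  V(3,2) = exp(-r*dt) * [p*0.000000 + (1-p)*0.000000] = 0.000000
  V(3,3) = exp(-r*dt) * [p*0.000000 + (1-p)*0.000000] = 0.000000
  V(2,0) = exp(-r*dt) * [p*2.812169 + (1-p)*0.282625] = 1.497141
  V(2,1) = exp(-r*dt) * [p*0.282625 + (1-p)*0.000000] = 0.135701
  V(2,2) = exp(-r*dt) * [p*0.000000 + (1-p)*0.000000] = 0.000000
  V(1,0) = exp(-r*dt) * [p*1.497141 + (1-p)*0.135701] = 0.789375
  V(1,1) = exp(-r*dt) * [p*0.135701 + (1-p)*0.000000] = 0.065157
  V(0,0) = exp(-r*dt) * [p*0.789375 + (1-p)*0.065157] = 0.412879


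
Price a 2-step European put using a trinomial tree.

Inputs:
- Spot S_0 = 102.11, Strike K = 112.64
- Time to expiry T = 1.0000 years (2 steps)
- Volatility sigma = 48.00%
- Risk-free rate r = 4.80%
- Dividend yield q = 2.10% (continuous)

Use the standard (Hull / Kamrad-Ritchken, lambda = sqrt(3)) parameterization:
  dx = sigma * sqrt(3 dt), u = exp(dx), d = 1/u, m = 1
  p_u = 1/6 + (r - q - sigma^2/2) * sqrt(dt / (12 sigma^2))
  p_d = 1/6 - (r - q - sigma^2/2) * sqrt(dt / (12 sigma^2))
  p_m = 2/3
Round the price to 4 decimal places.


Answer: Price = V(0,0) = 22.7227

Derivation:
dt = T/N = 0.500000; dx = sigma*sqrt(3*dt) = 0.587878
u = exp(dx) = 1.800164; d = 1/u = 0.555505
p_u = 0.129159, p_m = 0.666667, p_d = 0.204174
Discount per step: exp(-r*dt) = 0.976286
Stock lattice S(k, j) with j the centered position index:
  k=0: S(0,+0) = 102.1100
  k=1: S(1,-1) = 56.7226; S(1,+0) = 102.1100; S(1,+1) = 183.8147
  k=2: S(2,-2) = 31.5097; S(2,-1) = 56.7226; S(2,+0) = 102.1100; S(2,+1) = 183.8147; S(2,+2) = 330.8965
Terminal payoffs V(N, j) = max(K - S_T, 0):
  V(2,-2) = 81.130295; V(2,-1) = 55.917377; V(2,+0) = 10.530000; V(2,+1) = 0.000000; V(2,+2) = 0.000000
Backward induction: V(k, j) = exp(-r*dt) * [p_u * V(k+1, j+1) + p_m * V(k+1, j) + p_d * V(k+1, j-1)]
  V(1,-1) = exp(-r*dt) * [p_u*10.530000 + p_m*55.917377 + p_d*81.130295] = 53.893929
  V(1,+0) = exp(-r*dt) * [p_u*0.000000 + p_m*10.530000 + p_d*55.917377] = 17.999683
  V(1,+1) = exp(-r*dt) * [p_u*0.000000 + p_m*0.000000 + p_d*10.530000] = 2.098973
  V(0,+0) = exp(-r*dt) * [p_u*2.098973 + p_m*17.999683 + p_d*53.893929] = 22.722713


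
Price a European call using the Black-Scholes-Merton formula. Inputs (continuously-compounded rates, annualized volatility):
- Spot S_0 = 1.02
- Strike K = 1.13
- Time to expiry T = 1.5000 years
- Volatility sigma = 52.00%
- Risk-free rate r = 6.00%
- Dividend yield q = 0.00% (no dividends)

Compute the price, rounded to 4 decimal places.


d1 = (ln(S/K) + (r - q + 0.5*sigma^2) * T) / (sigma * sqrt(T)) = 0.29893980
d2 = d1 - sigma * sqrt(T) = -0.33792753
exp(-rT) = 0.91393119; exp(-qT) = 1.00000000
C = S_0 * exp(-qT) * N(d1) - K * exp(-rT) * N(d2)
N(d1) = 0.61750701; N(d2) = 0.36770890
C = 1.0200 * 1.00000000 * 0.61750701 - 1.1300 * 0.91393119 * 0.36770890 = 0.2501

Answer: Price = 0.2501


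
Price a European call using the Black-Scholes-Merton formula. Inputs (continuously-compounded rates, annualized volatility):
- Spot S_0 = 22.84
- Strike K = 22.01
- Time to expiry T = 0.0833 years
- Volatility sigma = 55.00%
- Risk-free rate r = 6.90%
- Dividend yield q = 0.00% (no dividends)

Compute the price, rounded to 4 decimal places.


Answer: Price = 1.9436

Derivation:
d1 = (ln(S/K) + (r - q + 0.5*sigma^2) * T) / (sigma * sqrt(T)) = 0.34876821
d2 = d1 - sigma * sqrt(T) = 0.19002864
exp(-rT) = 0.99426879; exp(-qT) = 1.00000000
C = S_0 * exp(-qT) * N(d1) - K * exp(-rT) * N(d2)
N(d1) = 0.63636833; N(d2) = 0.57535666
C = 22.8400 * 1.00000000 * 0.63636833 - 22.0100 * 0.99426879 * 0.57535666 = 1.9436


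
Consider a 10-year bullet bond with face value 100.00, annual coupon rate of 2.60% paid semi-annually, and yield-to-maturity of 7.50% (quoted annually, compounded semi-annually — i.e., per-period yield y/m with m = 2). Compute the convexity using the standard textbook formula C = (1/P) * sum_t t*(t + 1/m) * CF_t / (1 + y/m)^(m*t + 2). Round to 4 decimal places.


Answer: Convexity = 78.9648

Derivation:
Coupon per period c = face * coupon_rate / m = 1.300000
Periods per year m = 2; per-period yield y/m = 0.037500
Number of cashflows N = 20
Cashflows (t years, CF_t, discount factor 1/(1+y/m)^(m*t), PV):
  t = 0.5000: CF_t = 1.300000, DF = 0.963855, PV = 1.253012
  t = 1.0000: CF_t = 1.300000, DF = 0.929017, PV = 1.207722
  t = 1.5000: CF_t = 1.300000, DF = 0.895438, PV = 1.164070
  t = 2.0000: CF_t = 1.300000, DF = 0.863073, PV = 1.121995
  t = 2.5000: CF_t = 1.300000, DF = 0.831878, PV = 1.081441
  t = 3.0000: CF_t = 1.300000, DF = 0.801810, PV = 1.042353
  t = 3.5000: CF_t = 1.300000, DF = 0.772829, PV = 1.004677
  t = 4.0000: CF_t = 1.300000, DF = 0.744895, PV = 0.968364
  t = 4.5000: CF_t = 1.300000, DF = 0.717971, PV = 0.933363
  t = 5.0000: CF_t = 1.300000, DF = 0.692020, PV = 0.899627
  t = 5.5000: CF_t = 1.300000, DF = 0.667008, PV = 0.867110
  t = 6.0000: CF_t = 1.300000, DF = 0.642899, PV = 0.835769
  t = 6.5000: CF_t = 1.300000, DF = 0.619662, PV = 0.805560
  t = 7.0000: CF_t = 1.300000, DF = 0.597264, PV = 0.776444
  t = 7.5000: CF_t = 1.300000, DF = 0.575676, PV = 0.748379
  t = 8.0000: CF_t = 1.300000, DF = 0.554869, PV = 0.721329
  t = 8.5000: CF_t = 1.300000, DF = 0.534813, PV = 0.695257
  t = 9.0000: CF_t = 1.300000, DF = 0.515483, PV = 0.670128
  t = 9.5000: CF_t = 1.300000, DF = 0.496851, PV = 0.645906
  t = 10.0000: CF_t = 101.300000, DF = 0.478892, PV = 48.511794
Price P = sum_t PV_t = 65.954300
Convexity numerator sum_t t*(t + 1/m) * CF_t / (1+y/m)^(m*t + 2):
  t = 0.5000: term = 0.582035
  t = 1.0000: term = 1.682993
  t = 1.5000: term = 3.244323
  t = 2.0000: term = 5.211764
  t = 2.5000: term = 7.535080
  t = 3.0000: term = 10.167819
  t = 3.5000: term = 13.067077
  t = 4.0000: term = 16.193279
  t = 4.5000: term = 19.509975
  t = 5.0000: term = 22.983638
  t = 5.5000: term = 26.583485
  t = 6.0000: term = 30.281298
  t = 6.5000: term = 34.051259
  t = 7.0000: term = 37.869796
  t = 7.5000: term = 41.715438
  t = 8.0000: term = 45.568672
  t = 8.5000: term = 49.411813
  t = 9.0000: term = 53.228884
  t = 9.5000: term = 57.005498
  t = 10.0000: term = 4732.170959
Convexity = (1/P) * sum = 5208.065084 / 65.954300 = 78.964755


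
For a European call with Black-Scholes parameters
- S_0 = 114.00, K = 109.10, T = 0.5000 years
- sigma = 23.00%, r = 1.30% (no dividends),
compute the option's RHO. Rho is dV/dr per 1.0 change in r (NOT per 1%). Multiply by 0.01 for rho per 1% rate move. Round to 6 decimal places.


d1 = 0.3914208375; d2 = 0.2287862778
phi(d1) = 0.3695224919; exp(-qT) = 1.0000000000; exp(-rT) = 0.9935210793
N(d2) = 0.5904824837
Rho = K*T*exp(-rT)*N(d2) = 109.1000 * 0.5000 * 0.9935210793 * 0.5904824837 = 32.002128

Answer: Rho = 32.002128


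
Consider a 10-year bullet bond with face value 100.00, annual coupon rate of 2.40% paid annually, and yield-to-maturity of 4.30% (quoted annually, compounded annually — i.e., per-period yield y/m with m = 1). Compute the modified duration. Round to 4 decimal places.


Answer: Modified duration = 8.5371

Derivation:
Coupon per period c = face * coupon_rate / m = 2.400000
Periods per year m = 1; per-period yield y/m = 0.043000
Number of cashflows N = 10
Cashflows (t years, CF_t, discount factor 1/(1+y/m)^(m*t), PV):
  t = 1.0000: CF_t = 2.400000, DF = 0.958773, PV = 2.301055
  t = 2.0000: CF_t = 2.400000, DF = 0.919245, PV = 2.206189
  t = 3.0000: CF_t = 2.400000, DF = 0.881347, PV = 2.115234
  t = 4.0000: CF_t = 2.400000, DF = 0.845012, PV = 2.028028
  t = 5.0000: CF_t = 2.400000, DF = 0.810174, PV = 1.944418
  t = 6.0000: CF_t = 2.400000, DF = 0.776773, PV = 1.864255
  t = 7.0000: CF_t = 2.400000, DF = 0.744749, PV = 1.787397
  t = 8.0000: CF_t = 2.400000, DF = 0.714045, PV = 1.713708
  t = 9.0000: CF_t = 2.400000, DF = 0.684607, PV = 1.643056
  t = 10.0000: CF_t = 102.400000, DF = 0.656382, PV = 67.213556
Price P = sum_t PV_t = 84.816896
First compute Macaulay numerator sum_t t * PV_t:
  t * PV_t at t = 1.0000: 2.301055
  t * PV_t at t = 2.0000: 4.412377
  t * PV_t at t = 3.0000: 6.345701
  t * PV_t at t = 4.0000: 8.112113
  t * PV_t at t = 5.0000: 9.722091
  t * PV_t at t = 6.0000: 11.185532
  t * PV_t at t = 7.0000: 12.511781
  t * PV_t at t = 8.0000: 13.709662
  t * PV_t at t = 9.0000: 14.787507
  t * PV_t at t = 10.0000: 672.135559
Macaulay duration D = 755.223379 / 84.816896 = 8.904162
Modified duration = D / (1 + y/m) = 8.904162 / (1 + 0.043000) = 8.537068


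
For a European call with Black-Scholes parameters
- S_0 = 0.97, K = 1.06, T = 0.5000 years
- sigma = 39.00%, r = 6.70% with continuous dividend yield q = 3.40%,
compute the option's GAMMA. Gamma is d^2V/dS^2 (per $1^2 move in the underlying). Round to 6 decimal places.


Answer: Gamma = 1.455008

Derivation:
d1 = -0.1240269486; d2 = -0.3997985933
phi(d1) = 0.3958856488; exp(-qT) = 0.9831436846; exp(-rT) = 0.9670549112
Gamma = exp(-qT) * phi(d1) / (S * sigma * sqrt(T)) = 0.9831436846 * 0.3958856488 / (0.9700 * 0.3900 * 0.7071067812) = 1.455008


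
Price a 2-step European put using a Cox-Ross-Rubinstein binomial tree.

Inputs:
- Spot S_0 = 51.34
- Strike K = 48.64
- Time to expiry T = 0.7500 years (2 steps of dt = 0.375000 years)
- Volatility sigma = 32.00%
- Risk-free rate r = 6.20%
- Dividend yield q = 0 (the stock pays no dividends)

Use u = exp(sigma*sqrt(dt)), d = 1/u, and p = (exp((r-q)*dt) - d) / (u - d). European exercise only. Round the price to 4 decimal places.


dt = T/N = 0.375000
u = exp(sigma*sqrt(dt)) = 1.216477; d = 1/u = 0.822046
p = (exp((r-q)*dt) - d) / (u - d) = 0.510803
Discount per step: exp(-r*dt) = 0.977018
Stock lattice S(k, i) with i counting down-moves:
  k=0: S(0,0) = 51.3400
  k=1: S(1,0) = 62.4539; S(1,1) = 42.2038
  k=2: S(2,0) = 75.9738; S(2,1) = 51.3400; S(2,2) = 34.6935
Terminal payoffs V(N, i) = max(K - S_T, 0):
  V(2,0) = 0.000000; V(2,1) = 0.000000; V(2,2) = 13.946518
Backward induction: V(k, i) = exp(-r*dt) * [p * V(k+1, i) + (1-p) * V(k+1, i+1)].
  V(1,0) = exp(-r*dt) * [p*0.000000 + (1-p)*0.000000] = 0.000000
  V(1,1) = exp(-r*dt) * [p*0.000000 + (1-p)*13.946518] = 6.665805
  V(0,0) = exp(-r*dt) * [p*0.000000 + (1-p)*6.665805] = 3.185954

Answer: Price = V(0,0) = 3.1860


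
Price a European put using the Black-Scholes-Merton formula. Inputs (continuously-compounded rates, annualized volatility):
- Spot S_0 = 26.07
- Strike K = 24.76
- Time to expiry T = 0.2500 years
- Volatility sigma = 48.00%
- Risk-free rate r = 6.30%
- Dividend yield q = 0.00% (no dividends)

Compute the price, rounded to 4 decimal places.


Answer: Price = 1.6542

Derivation:
d1 = (ln(S/K) + (r - q + 0.5*sigma^2) * T) / (sigma * sqrt(T)) = 0.40044075
d2 = d1 - sigma * sqrt(T) = 0.16044075
exp(-rT) = 0.98437338; exp(-qT) = 1.00000000
P = K * exp(-rT) * N(-d2) - S_0 * exp(-qT) * N(-d1)
N(-d1) = 0.34441596; N(-d2) = 0.43626695
P = 24.7600 * 0.98437338 * 0.43626695 - 26.0700 * 1.00000000 * 0.34441596 = 1.6542


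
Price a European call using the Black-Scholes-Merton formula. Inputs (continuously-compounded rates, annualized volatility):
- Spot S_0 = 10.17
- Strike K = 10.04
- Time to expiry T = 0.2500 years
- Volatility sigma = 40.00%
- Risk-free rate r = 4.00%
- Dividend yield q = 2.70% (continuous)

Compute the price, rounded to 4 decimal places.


d1 = (ln(S/K) + (r - q + 0.5*sigma^2) * T) / (sigma * sqrt(T)) = 0.18057548
d2 = d1 - sigma * sqrt(T) = -0.01942452
exp(-rT) = 0.99004983; exp(-qT) = 0.99327273
C = S_0 * exp(-qT) * N(d1) - K * exp(-rT) * N(d2)
N(d1) = 0.57164960; N(d2) = 0.49225122
C = 10.1700 * 0.99327273 * 0.57164960 - 10.0400 * 0.99004983 * 0.49225122 = 0.8815

Answer: Price = 0.8815


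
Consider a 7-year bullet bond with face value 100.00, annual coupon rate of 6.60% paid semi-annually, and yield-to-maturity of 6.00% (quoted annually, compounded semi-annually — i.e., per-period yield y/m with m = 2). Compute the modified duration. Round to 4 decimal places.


Coupon per period c = face * coupon_rate / m = 3.300000
Periods per year m = 2; per-period yield y/m = 0.030000
Number of cashflows N = 14
Cashflows (t years, CF_t, discount factor 1/(1+y/m)^(m*t), PV):
  t = 0.5000: CF_t = 3.300000, DF = 0.970874, PV = 3.203883
  t = 1.0000: CF_t = 3.300000, DF = 0.942596, PV = 3.110567
  t = 1.5000: CF_t = 3.300000, DF = 0.915142, PV = 3.019967
  t = 2.0000: CF_t = 3.300000, DF = 0.888487, PV = 2.932007
  t = 2.5000: CF_t = 3.300000, DF = 0.862609, PV = 2.846609
  t = 3.0000: CF_t = 3.300000, DF = 0.837484, PV = 2.763698
  t = 3.5000: CF_t = 3.300000, DF = 0.813092, PV = 2.683202
  t = 4.0000: CF_t = 3.300000, DF = 0.789409, PV = 2.605050
  t = 4.5000: CF_t = 3.300000, DF = 0.766417, PV = 2.529175
  t = 5.0000: CF_t = 3.300000, DF = 0.744094, PV = 2.455510
  t = 5.5000: CF_t = 3.300000, DF = 0.722421, PV = 2.383990
  t = 6.0000: CF_t = 3.300000, DF = 0.701380, PV = 2.314554
  t = 6.5000: CF_t = 3.300000, DF = 0.680951, PV = 2.247139
  t = 7.0000: CF_t = 103.300000, DF = 0.661118, PV = 68.293469
Price P = sum_t PV_t = 103.388822
First compute Macaulay numerator sum_t t * PV_t:
  t * PV_t at t = 0.5000: 1.601942
  t * PV_t at t = 1.0000: 3.110567
  t * PV_t at t = 1.5000: 4.529951
  t * PV_t at t = 2.0000: 5.864015
  t * PV_t at t = 2.5000: 7.116522
  t * PV_t at t = 3.0000: 8.291094
  t * PV_t at t = 3.5000: 9.391207
  t * PV_t at t = 4.0000: 10.420202
  t * PV_t at t = 4.5000: 11.381288
  t * PV_t at t = 5.0000: 12.277550
  t * PV_t at t = 5.5000: 13.111946
  t * PV_t at t = 6.0000: 13.887322
  t * PV_t at t = 6.5000: 14.606406
  t * PV_t at t = 7.0000: 478.054285
Macaulay duration D = 593.644297 / 103.388822 = 5.741862
Modified duration = D / (1 + y/m) = 5.741862 / (1 + 0.030000) = 5.574623

Answer: Modified duration = 5.5746


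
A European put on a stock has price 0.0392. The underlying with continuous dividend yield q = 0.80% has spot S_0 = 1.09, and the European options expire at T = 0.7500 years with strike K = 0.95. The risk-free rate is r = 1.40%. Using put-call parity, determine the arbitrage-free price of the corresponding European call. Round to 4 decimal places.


Answer: Call price = 0.1826

Derivation:
Put-call parity: C - P = S_0 * exp(-qT) - K * exp(-rT).
S_0 * exp(-qT) = 1.0900 * 0.99401796 = 1.08347958
K * exp(-rT) = 0.9500 * 0.98955493 = 0.94007719
C = P + S*exp(-qT) - K*exp(-rT)
C = 0.0392 + 1.08347958 - 0.94007719 = 0.1826


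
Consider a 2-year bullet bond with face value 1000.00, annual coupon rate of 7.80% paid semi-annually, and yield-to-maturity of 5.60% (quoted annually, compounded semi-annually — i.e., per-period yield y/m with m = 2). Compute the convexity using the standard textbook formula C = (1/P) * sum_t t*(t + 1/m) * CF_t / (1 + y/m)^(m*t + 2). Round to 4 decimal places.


Coupon per period c = face * coupon_rate / m = 39.000000
Periods per year m = 2; per-period yield y/m = 0.028000
Number of cashflows N = 4
Cashflows (t years, CF_t, discount factor 1/(1+y/m)^(m*t), PV):
  t = 0.5000: CF_t = 39.000000, DF = 0.972763, PV = 37.937743
  t = 1.0000: CF_t = 39.000000, DF = 0.946267, PV = 36.904419
  t = 1.5000: CF_t = 39.000000, DF = 0.920493, PV = 35.899241
  t = 2.0000: CF_t = 1039.000000, DF = 0.895422, PV = 930.342988
Price P = sum_t PV_t = 1041.084392
Convexity numerator sum_t t*(t + 1/m) * CF_t / (1+y/m)^(m*t + 2):
  t = 0.5000: term = 17.949620
  t = 1.0000: term = 52.382161
  t = 1.5000: term = 101.910818
  t = 2.0000: term = 4401.765112
Convexity = (1/P) * sum = 4574.007711 / 1041.084392 = 4.393503

Answer: Convexity = 4.3935


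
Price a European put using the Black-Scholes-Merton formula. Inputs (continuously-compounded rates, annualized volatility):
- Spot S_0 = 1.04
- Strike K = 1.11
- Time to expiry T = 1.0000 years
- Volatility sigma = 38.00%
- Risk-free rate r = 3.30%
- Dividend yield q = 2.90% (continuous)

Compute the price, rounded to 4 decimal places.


d1 = (ln(S/K) + (r - q + 0.5*sigma^2) * T) / (sigma * sqrt(T)) = 0.02910710
d2 = d1 - sigma * sqrt(T) = -0.35089290
exp(-rT) = 0.96753856; exp(-qT) = 0.97141646
P = K * exp(-rT) * N(-d2) - S_0 * exp(-qT) * N(-d1)
N(-d1) = 0.48838959; N(-d2) = 0.63716565
P = 1.1100 * 0.96753856 * 0.63716565 - 1.0400 * 0.97141646 * 0.48838959 = 0.1909

Answer: Price = 0.1909


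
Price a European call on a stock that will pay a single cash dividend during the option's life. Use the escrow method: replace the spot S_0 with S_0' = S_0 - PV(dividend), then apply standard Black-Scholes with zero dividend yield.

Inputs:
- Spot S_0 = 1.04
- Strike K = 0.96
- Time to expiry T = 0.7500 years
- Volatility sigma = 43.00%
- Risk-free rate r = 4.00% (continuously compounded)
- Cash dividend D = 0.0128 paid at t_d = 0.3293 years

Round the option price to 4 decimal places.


Answer: Price = 0.1975

Derivation:
PV(D) = D * exp(-r * t_d) = 0.0128 * 0.98691437 = 0.01263250
S_0' = S_0 - PV(D) = 1.0400 - 0.01263250 = 1.02736750
d1 = (ln(S_0'/K) + (r + sigma^2/2)*T) / (sigma*sqrt(T)) = 0.44888096
d2 = d1 - sigma*sqrt(T) = 0.07649004
exp(-rT) = 0.97044553
N(d1) = 0.67324123; N(d2) = 0.53048538
C = S_0' * N(d1) - K * exp(-rT) * N(d2) = 1.02736750 * 0.67324123 - 0.9600 * 0.97044553 * 0.53048538 = 0.1975
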